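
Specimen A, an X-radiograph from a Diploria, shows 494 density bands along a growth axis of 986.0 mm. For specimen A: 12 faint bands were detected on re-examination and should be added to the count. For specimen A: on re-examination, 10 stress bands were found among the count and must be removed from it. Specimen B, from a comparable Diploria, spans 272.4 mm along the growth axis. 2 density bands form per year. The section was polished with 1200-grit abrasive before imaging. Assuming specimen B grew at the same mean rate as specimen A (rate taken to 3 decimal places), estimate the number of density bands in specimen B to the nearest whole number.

Specimen A: adjusted count: 494 − 10 + 12 = 496 density bands.
Specimen A: with 2 density bands per year, 496 / 2 = 248 years.
A: 986.0 mm over 248 years gives 986.0 / 248 ≈ 3.976 mm per year.
Specimen B: 272.4 mm / 3.976 mm per year = 68.51 years; at 2 density bands per year that is 68.51 × 2 ≈ 137 density bands.

137 density bands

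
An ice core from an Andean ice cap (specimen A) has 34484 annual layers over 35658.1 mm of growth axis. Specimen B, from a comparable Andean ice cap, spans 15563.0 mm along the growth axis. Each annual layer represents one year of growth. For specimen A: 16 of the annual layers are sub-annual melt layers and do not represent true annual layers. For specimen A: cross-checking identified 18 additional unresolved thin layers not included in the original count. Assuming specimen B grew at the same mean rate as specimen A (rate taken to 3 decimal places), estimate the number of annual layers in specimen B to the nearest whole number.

15051 annual layers

Specimen A: correcting the raw count gives 34484 − 16 + 18 = 34486 true annual layers.
A: Extension rate ≈ 35658.1 / 34486 = 1.034 mm per year.
Specimen B: 15563.0 mm / 1.034 mm per year = 15051.26 years ≈ 15051 annual layers.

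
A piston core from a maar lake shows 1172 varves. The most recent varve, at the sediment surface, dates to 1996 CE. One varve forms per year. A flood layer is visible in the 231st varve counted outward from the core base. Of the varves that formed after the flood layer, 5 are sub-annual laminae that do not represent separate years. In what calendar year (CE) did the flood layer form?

Between varve 231 and the sediment surface there are 1172 − 231 = 941 varves.
Removing the 5 false varves leaves 941 − 5 = 936 true varves beyond the flood layer.
The varve at the sediment surface is 1996 CE, so the flood layer dates to 1996 − 936 = 1060 CE.

1060 CE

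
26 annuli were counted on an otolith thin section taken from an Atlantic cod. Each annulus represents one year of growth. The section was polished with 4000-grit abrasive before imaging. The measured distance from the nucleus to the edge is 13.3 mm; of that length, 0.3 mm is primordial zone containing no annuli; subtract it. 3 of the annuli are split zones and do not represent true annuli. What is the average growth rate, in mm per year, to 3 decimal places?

0.565 mm per year

Adjusted count: 26 − 3 = 23 annuli.
Removing the 0.3 mm offcut leaves 13.3 − 0.3 = 13.0 mm.
13.0 mm over 23 years gives 13.0 / 23 ≈ 0.565 mm per year.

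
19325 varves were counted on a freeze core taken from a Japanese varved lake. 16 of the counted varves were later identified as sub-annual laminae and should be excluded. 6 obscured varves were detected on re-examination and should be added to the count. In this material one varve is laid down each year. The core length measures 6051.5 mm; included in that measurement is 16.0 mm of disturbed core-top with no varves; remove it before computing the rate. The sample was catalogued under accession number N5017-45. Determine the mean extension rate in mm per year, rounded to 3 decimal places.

After corrections the count is 19325 − 16 + 6 = 19315 varves.
Removing the 16.0 mm offcut leaves 6051.5 − 16.0 = 6035.5 mm.
Mean rate = 6035.5 mm / 19315 years ≈ 0.312 mm per year.

0.312 mm per year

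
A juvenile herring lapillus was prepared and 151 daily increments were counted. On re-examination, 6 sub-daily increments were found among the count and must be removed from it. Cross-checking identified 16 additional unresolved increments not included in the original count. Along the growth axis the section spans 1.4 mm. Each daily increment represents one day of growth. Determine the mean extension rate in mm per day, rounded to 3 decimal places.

0.009 mm per day

True daily increment count = 151 − 6 + 16 = 161.
Mean rate = 1.4 mm / 161 days ≈ 0.009 mm per day.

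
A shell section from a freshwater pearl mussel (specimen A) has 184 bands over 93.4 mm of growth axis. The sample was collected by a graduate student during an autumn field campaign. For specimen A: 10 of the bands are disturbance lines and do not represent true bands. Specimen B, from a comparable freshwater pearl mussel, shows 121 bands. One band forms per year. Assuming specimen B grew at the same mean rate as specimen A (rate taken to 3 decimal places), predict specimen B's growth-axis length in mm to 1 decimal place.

Specimen A: correcting the raw count gives 184 − 10 = 174 true bands.
A: Mean rate = 93.4 mm / 174 years ≈ 0.537 mm/yr.
Length of B = 0.537 × 121 = 65.0 mm.

65.0 mm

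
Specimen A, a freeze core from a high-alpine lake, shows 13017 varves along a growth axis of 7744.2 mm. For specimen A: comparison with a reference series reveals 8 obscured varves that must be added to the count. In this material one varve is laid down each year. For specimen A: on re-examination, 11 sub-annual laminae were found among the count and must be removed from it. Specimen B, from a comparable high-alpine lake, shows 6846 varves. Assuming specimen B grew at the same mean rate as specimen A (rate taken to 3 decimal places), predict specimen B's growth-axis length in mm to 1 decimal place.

4073.4 mm

Specimen A: true varve count = 13017 − 11 + 8 = 13014.
A: 7744.2 mm over 13014 years gives 7744.2 / 13014 ≈ 0.595 mm per year.
B's length ≈ 0.595 × 6846 = 4073.4 mm.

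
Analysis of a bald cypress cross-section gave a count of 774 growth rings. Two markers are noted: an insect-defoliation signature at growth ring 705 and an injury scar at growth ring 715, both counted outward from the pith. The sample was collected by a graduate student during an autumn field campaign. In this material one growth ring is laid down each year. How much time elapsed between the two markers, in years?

10 years

The two markers are separated by 715 − 705 = 10 growth rings.
That is 10 years at one growth ring per year.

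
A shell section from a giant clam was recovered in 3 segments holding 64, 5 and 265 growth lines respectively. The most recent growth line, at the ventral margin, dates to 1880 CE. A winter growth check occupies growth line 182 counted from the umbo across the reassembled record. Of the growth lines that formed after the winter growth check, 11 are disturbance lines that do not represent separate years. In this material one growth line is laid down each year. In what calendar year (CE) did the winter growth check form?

Total growth lines = 64 + 5 + 265 = 334.
The winter growth check sits at growth line 182 from the umbo, so 334 − 182 = 152 growth lines formed after it.
Removing the 11 false growth lines leaves 152 − 11 = 141 true growth lines beyond the winter growth check.
Counting back 141 years from 1880 CE places the winter growth check in 1880 − 141 = 1739 CE.

1739 CE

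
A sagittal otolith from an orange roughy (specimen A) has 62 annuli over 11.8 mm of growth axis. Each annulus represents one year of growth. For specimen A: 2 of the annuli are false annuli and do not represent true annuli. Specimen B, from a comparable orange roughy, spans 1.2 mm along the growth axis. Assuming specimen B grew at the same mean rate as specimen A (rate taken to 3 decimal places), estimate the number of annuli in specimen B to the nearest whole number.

6 annuli

Specimen A: adjusted count: 62 − 2 = 60 annuli.
A: Extension rate ≈ 11.8 / 60 = 0.197 mm per year.
Specimen B: 1.2 mm / 0.197 mm per year = 6.09 years ≈ 6 annuli.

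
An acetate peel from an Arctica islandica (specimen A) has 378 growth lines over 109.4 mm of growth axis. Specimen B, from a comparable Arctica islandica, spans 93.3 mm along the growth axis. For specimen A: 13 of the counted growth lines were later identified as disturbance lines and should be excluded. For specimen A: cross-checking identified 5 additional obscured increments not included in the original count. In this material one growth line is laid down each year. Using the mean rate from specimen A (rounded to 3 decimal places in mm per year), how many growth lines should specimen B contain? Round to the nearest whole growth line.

Specimen A: adjusted count: 378 − 13 + 5 = 370 growth lines.
A: Extension rate ≈ 109.4 / 370 = 0.296 mm/year.
Specimen B: 93.3 mm / 0.296 mm per year = 315.20 years ≈ 315 growth lines.

315 growth lines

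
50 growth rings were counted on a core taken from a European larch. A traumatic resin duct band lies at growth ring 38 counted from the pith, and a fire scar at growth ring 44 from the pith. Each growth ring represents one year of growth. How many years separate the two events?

Separation: 44 − 38 = 6 growth rings.
At one growth ring per year, 6 years elapsed between them.

6 years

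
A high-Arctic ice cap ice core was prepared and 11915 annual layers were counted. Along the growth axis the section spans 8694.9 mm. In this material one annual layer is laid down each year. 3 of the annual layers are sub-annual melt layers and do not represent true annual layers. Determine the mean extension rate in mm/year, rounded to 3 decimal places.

After corrections the count is 11915 − 3 = 11912 annual layers.
8694.9 mm over 11912 years gives 8694.9 / 11912 ≈ 0.730 mm/year.

0.730 mm/year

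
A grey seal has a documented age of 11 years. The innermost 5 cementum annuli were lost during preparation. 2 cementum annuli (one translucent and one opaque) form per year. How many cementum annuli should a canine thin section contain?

17 cementum annuli

Expected cementum annuli: 11 × 2 = 22.
22 − 5 missed = 17 cementum annuli expected in the prepared section.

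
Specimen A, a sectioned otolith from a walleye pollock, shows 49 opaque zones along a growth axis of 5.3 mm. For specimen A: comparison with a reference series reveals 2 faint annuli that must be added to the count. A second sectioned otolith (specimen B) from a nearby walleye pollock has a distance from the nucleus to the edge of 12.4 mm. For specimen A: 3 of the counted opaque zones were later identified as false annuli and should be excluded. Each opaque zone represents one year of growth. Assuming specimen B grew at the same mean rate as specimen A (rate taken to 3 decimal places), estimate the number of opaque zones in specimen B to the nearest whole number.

Specimen A: correcting the raw count gives 49 − 3 + 2 = 48 true opaque zones.
A: Extension rate ≈ 5.3 / 48 = 0.110 mm per year.
B spans 12.4 / 0.110 = 112.73 years ≈ 113 opaque zones.

113 opaque zones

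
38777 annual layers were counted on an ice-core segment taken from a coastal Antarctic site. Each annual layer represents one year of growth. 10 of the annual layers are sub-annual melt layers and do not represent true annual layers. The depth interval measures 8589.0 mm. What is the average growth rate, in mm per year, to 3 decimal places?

0.222 mm per year

After corrections the count is 38777 − 10 = 38767 annual layers.
Extension rate ≈ 8589.0 / 38767 = 0.222 mm per year.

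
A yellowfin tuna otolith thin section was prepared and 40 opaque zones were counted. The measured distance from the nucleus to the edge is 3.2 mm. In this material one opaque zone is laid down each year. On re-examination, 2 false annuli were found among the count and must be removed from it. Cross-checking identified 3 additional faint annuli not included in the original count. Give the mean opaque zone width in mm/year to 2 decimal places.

0.08 mm/year

True opaque zone count = 40 − 2 + 3 = 41.
Mean rate = 3.2 mm / 41 years ≈ 0.08 mm/year.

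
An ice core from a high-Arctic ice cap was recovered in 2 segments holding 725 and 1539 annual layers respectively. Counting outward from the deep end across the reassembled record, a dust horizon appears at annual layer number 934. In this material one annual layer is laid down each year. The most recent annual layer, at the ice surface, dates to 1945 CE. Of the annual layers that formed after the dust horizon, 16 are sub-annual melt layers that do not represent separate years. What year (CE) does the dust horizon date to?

Total annual layers = 725 + 1539 = 2264.
2264 − 934 = 1330 annual layers lie beyond the dust horizon toward the ice surface.
Excluding 16 false annual layers: 1330 − 16 = 1314.
Counting back 1314 years from 1945 CE places the dust horizon in 1945 − 1314 = 631 CE.

631 CE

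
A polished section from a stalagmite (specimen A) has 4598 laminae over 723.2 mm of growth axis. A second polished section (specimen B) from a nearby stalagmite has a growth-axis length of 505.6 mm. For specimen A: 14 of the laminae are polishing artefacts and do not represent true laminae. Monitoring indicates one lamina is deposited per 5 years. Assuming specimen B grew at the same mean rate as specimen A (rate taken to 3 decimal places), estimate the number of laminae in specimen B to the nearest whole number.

Specimen A: after corrections the count is 4598 − 14 = 4584 laminae.
Specimen A: 4584 laminae at 5 years each span 4584 × 5 = 22920 years.
A: 723.2 mm over 22920 years gives 723.2 / 22920 ≈ 0.032 mm/year.
For B, 505.6 / 0.032 = 15800.00 years; at 5 years per lamina that is 15800.00 / 5 ≈ 3160 laminae.

3160 laminae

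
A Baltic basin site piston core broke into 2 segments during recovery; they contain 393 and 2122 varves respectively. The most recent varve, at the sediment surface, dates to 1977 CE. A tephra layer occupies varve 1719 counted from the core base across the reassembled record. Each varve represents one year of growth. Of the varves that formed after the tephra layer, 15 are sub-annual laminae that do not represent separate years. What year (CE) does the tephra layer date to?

1196 CE

Total varves = 393 + 2122 = 2515.
Between varve 1719 and the sediment surface there are 2515 − 1719 = 796 varves.
796 − 15 false = 781 true varves after the tephra layer.
Counting back 781 years from 1977 CE places the tephra layer in 1977 − 781 = 1196 CE.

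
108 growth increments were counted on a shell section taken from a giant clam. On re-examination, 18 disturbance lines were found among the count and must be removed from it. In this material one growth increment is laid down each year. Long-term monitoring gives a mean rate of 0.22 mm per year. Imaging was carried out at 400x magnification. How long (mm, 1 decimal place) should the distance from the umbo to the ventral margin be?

Correcting the raw count gives 108 − 18 = 90 true growth increments.
Length ≈ 0.22 × 90 = 19.8 mm.

19.8 mm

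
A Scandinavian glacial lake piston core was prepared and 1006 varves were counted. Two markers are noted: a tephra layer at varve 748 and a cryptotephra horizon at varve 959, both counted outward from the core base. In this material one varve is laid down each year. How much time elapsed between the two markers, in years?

The two markers are separated by 959 − 748 = 211 varves.
At one varve per year, 211 years elapsed between them.

211 years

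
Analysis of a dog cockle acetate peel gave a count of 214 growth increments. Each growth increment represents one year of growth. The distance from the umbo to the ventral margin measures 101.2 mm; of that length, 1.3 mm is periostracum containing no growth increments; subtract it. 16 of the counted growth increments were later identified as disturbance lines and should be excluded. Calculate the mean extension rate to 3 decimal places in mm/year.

0.505 mm/year

Correcting the raw count gives 214 − 16 = 198 true growth increments.
Net length = 101.2 − 1.3 = 99.9 mm.
Extension rate ≈ 99.9 / 198 = 0.505 mm/year.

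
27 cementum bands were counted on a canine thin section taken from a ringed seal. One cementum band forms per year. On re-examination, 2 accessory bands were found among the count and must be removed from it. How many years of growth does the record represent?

Adjusted count: 27 − 2 = 25 cementum bands.
At one cementum band per year, that is 25 years.

25 years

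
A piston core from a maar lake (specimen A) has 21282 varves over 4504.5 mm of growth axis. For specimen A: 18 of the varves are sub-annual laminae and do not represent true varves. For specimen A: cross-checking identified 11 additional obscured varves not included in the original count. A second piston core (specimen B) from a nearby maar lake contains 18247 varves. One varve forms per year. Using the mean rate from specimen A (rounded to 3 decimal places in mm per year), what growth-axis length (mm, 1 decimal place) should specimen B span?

3868.4 mm

Specimen A: adjusted count: 21282 − 18 + 11 = 21275 varves.
A: 4504.5 mm over 21275 years gives 4504.5 / 21275 ≈ 0.212 mm/yr.
B's length ≈ 0.212 × 18247 = 3868.4 mm.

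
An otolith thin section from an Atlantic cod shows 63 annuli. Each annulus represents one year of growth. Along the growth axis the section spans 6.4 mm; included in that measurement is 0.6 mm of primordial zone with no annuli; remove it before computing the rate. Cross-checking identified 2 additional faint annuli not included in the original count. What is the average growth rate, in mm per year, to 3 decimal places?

After corrections the count is 63 + 2 = 65 annuli.
Net length = 6.4 − 0.6 = 5.8 mm.
Mean rate = 5.8 mm / 65 years ≈ 0.089 mm per year.

0.089 mm per year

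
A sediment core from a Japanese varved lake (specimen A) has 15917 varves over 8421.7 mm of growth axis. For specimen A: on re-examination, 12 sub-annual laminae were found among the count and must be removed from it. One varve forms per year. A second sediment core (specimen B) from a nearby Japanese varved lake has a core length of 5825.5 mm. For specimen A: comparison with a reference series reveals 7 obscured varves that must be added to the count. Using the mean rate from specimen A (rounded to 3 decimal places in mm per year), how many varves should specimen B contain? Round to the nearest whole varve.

11012 varves

Specimen A: correcting the raw count gives 15917 − 12 + 7 = 15912 true varves.
A: 8421.7 mm over 15912 years gives 8421.7 / 15912 ≈ 0.529 mm per year.
Specimen B: 5825.5 mm / 0.529 mm per year = 11012.29 years ≈ 11012 varves.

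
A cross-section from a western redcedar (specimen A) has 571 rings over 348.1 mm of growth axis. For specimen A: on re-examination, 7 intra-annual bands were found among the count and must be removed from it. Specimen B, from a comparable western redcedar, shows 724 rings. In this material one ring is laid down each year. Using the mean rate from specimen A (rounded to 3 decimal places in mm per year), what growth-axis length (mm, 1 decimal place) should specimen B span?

Specimen A: adjusted count: 571 − 7 = 564 rings.
A: Mean rate = 348.1 mm / 564 years ≈ 0.617 mm per year.
Length of B = 0.617 × 724 = 446.7 mm.

446.7 mm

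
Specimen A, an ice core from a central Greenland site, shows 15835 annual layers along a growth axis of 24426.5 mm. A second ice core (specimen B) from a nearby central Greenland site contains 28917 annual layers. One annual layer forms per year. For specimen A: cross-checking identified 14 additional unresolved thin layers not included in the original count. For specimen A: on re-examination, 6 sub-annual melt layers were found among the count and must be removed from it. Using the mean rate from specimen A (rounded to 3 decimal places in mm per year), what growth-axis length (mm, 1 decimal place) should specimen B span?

Specimen A: correcting the raw count gives 15835 − 6 + 14 = 15843 true annual layers.
A: 24426.5 mm over 15843 years gives 24426.5 / 15843 ≈ 1.542 mm/yr.
For B, 1.542 mm/year × 28917 years = 44590.0 mm.

44590.0 mm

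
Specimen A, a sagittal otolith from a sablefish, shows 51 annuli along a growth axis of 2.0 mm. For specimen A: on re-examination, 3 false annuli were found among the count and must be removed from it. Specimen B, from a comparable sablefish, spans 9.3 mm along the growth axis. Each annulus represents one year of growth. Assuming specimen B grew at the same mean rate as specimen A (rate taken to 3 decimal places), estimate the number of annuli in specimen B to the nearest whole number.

221 annuli

Specimen A: correcting the raw count gives 51 − 3 = 48 true annuli.
A: 2.0 mm over 48 years gives 2.0 / 48 ≈ 0.042 mm per year.
Specimen B: 9.3 mm / 0.042 mm per year = 221.43 years ≈ 221 annuli.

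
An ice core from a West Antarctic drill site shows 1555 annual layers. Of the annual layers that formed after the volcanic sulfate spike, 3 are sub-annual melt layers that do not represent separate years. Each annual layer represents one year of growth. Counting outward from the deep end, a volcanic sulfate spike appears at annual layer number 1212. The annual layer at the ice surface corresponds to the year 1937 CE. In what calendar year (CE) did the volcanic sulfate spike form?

1597 CE

The volcanic sulfate spike sits at annual layer 1212 from the deep end, so 1555 − 1212 = 343 annual layers formed after it.
Removing the 3 false annual layers leaves 343 − 3 = 340 true annual layers beyond the volcanic sulfate spike.
Counting back 340 years from 1937 CE places the volcanic sulfate spike in 1937 − 340 = 1597 CE.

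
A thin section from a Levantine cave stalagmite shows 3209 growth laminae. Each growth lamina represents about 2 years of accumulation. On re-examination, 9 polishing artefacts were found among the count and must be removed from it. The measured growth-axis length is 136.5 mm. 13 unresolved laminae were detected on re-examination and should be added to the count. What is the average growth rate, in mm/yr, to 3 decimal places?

0.021 mm/yr

Adjusted count: 3209 − 9 + 13 = 3213 growth laminae.
Multiplying by 2 years per growth lamina: 3213 × 2 = 6426 years.
136.5 mm over 6426 years gives 136.5 / 6426 ≈ 0.021 mm/yr.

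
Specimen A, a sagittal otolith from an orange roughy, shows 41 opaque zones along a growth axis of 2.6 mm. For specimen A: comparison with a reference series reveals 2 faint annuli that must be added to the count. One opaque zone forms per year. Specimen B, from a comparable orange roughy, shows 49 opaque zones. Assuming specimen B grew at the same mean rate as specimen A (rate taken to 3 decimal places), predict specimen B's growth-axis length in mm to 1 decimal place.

2.9 mm

Specimen A: correcting the raw count gives 41 + 2 = 43 true opaque zones.
A: Extension rate ≈ 2.6 / 43 = 0.060 mm/yr.
For B, 0.060 mm/year × 49 years = 2.9 mm.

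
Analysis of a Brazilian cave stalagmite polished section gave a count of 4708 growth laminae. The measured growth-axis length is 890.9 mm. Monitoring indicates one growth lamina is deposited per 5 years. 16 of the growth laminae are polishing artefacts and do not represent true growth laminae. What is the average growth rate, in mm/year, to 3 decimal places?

Adjusted count: 4708 − 16 = 4692 growth laminae.
Multiplying by 5 years per growth lamina: 4692 × 5 = 23460 years.
Extension rate ≈ 890.9 / 23460 = 0.038 mm/year.

0.038 mm/year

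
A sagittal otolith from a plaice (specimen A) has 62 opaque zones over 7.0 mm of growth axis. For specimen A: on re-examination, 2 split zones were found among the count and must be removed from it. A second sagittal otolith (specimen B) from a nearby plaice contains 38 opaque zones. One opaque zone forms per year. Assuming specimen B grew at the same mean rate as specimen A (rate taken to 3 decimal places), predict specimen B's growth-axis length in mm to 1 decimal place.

Specimen A: correcting the raw count gives 62 − 2 = 60 true opaque zones.
A: Extension rate ≈ 7.0 / 60 = 0.117 mm/year.
Length of B = 0.117 × 38 = 4.4 mm.

4.4 mm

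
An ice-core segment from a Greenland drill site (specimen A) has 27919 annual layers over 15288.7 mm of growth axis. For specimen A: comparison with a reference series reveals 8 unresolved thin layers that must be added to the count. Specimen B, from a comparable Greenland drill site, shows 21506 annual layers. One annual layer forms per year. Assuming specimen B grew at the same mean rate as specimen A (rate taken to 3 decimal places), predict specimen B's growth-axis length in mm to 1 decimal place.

Specimen A: correcting the raw count gives 27919 + 8 = 27927 true annual layers.
A: 15288.7 mm over 27927 years gives 15288.7 / 27927 ≈ 0.547 mm per year.
B's length ≈ 0.547 × 21506 = 11763.8 mm.

11763.8 mm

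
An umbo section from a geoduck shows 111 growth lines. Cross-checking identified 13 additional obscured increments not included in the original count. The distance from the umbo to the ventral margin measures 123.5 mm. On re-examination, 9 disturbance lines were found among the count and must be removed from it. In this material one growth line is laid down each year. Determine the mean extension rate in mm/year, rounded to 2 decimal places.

1.07 mm/year

Correcting the raw count gives 111 − 9 + 13 = 115 true growth lines.
Extension rate ≈ 123.5 / 115 = 1.07 mm/year.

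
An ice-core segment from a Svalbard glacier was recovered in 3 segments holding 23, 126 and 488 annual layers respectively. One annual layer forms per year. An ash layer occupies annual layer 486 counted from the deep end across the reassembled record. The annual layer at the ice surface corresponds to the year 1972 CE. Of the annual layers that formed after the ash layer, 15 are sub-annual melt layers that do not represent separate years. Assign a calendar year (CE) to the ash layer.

Total annual layers = 23 + 126 + 488 = 637.
Between annual layer 486 and the ice surface there are 637 − 486 = 151 annual layers.
151 − 15 false = 136 true annual layers after the ash layer.
The annual layer at the ice surface is 1972 CE, so the ash layer dates to 1972 − 136 = 1836 CE.

1836 CE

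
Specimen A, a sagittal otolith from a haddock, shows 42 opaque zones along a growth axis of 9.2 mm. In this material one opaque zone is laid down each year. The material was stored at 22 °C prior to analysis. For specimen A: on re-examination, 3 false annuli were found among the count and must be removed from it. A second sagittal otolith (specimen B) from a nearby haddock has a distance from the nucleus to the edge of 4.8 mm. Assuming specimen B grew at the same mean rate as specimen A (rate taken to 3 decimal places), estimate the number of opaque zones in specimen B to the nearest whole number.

Specimen A: adjusted count: 42 − 3 = 39 opaque zones.
A: Mean rate = 9.2 mm / 39 years ≈ 0.236 mm/year.
For B, 4.8 / 0.236 = 20.34 years ≈ 20 opaque zones.

20 opaque zones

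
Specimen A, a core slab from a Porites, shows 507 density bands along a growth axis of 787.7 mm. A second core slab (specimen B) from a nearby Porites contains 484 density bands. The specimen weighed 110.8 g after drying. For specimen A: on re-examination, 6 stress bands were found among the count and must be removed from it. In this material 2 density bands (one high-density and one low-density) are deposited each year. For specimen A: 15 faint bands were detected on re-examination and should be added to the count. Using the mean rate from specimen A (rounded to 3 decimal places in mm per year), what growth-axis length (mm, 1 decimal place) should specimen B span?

738.8 mm

Specimen A: true density band count = 507 − 6 + 15 = 516.
Specimen A: with 2 density bands per year, 516 / 2 = 258 years.
A: Mean rate = 787.7 mm / 258 years ≈ 3.053 mm/yr.
Specimen B: 484 density bands at 2 per year is 484 / 2 = 242 years. For B, 3.053 mm/year × 242 years = 738.8 mm.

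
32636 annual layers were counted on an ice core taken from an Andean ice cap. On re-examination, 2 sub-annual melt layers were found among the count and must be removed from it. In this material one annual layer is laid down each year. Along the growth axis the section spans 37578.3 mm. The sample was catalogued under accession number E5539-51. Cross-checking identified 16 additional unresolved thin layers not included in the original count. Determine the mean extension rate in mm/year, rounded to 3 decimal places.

True annual layer count = 32636 − 2 + 16 = 32650.
Mean rate = 37578.3 mm / 32650 years ≈ 1.151 mm/year.

1.151 mm/year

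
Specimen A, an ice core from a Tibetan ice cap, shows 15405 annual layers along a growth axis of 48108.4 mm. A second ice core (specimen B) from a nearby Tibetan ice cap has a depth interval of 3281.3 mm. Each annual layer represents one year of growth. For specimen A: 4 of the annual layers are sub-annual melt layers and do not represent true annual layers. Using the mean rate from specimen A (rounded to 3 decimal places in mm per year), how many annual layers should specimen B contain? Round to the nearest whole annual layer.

1050 annual layers

Specimen A: after corrections the count is 15405 − 4 = 15401 annual layers.
A: Extension rate ≈ 48108.4 / 15401 = 3.124 mm/year.
For B, 3281.3 / 3.124 = 1050.35 years ≈ 1050 annual layers.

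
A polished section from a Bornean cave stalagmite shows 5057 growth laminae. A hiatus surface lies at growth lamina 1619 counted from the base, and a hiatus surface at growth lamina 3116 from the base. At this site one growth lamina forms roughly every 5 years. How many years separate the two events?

7485 yr

The two markers are separated by 3116 − 1619 = 1497 growth laminae.
At 5 years per growth lamina, 1497 × 5 = 7485 years.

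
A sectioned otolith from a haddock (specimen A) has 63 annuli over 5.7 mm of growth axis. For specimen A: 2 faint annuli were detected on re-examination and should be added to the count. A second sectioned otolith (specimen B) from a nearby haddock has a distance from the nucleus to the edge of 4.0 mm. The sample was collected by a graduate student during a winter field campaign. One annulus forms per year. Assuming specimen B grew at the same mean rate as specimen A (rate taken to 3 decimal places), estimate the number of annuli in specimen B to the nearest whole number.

Specimen A: adjusted count: 63 + 2 = 65 annuli.
A: Extension rate ≈ 5.7 / 65 = 0.088 mm per year.
Specimen B: 4.0 mm / 0.088 mm per year = 45.45 years ≈ 45 annuli.

45 annuli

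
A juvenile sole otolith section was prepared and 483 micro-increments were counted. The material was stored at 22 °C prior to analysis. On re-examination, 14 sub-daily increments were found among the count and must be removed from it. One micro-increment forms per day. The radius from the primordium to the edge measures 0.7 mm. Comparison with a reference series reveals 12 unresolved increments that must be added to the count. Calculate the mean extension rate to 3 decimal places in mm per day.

0.001 mm per day

Adjusted count: 483 − 14 + 12 = 481 micro-increments.
Mean rate = 0.7 mm / 481 days ≈ 0.001 mm per day.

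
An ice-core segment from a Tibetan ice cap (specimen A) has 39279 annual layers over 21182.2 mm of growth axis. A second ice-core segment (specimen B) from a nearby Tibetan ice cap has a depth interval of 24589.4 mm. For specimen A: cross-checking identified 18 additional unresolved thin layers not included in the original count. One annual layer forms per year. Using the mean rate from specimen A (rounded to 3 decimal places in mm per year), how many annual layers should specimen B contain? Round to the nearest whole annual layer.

Specimen A: adjusted count: 39279 + 18 = 39297 annual layers.
A: 21182.2 mm over 39297 years gives 21182.2 / 39297 ≈ 0.539 mm per year.
For B, 24589.4 / 0.539 = 45620.41 years ≈ 45620 annual layers.

45620 annual layers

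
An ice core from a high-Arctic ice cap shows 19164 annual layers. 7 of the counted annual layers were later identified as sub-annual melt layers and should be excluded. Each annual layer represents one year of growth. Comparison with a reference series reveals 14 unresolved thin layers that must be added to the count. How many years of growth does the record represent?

19171 years

Correcting the raw count gives 19164 − 7 + 14 = 19171 true annual layers.
At one annual layer per year, that is 19171 years.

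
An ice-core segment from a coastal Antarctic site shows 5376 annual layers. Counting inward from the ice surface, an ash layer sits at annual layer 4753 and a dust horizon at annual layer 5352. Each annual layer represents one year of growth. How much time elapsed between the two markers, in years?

599 years

The two markers are separated by 5352 − 4753 = 599 annual layers.
One annual layer per year makes the interval 599 years.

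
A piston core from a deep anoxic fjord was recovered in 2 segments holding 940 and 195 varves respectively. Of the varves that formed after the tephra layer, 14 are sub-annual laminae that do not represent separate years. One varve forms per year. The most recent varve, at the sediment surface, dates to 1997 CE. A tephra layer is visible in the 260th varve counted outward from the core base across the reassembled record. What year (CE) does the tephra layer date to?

1136 CE

Total varves = 940 + 195 = 1135.
The tephra layer sits at varve 260 from the core base, so 1135 − 260 = 875 varves formed after it.
Excluding 14 false varves: 875 − 14 = 861.
1997 − 861 = 1136 CE.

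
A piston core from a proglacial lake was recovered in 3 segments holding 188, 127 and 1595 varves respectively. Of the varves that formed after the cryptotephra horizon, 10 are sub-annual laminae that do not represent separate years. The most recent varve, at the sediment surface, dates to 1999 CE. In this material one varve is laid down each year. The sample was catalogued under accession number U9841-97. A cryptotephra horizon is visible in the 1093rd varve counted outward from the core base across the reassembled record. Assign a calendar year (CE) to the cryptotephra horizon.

Total varves = 188 + 127 + 1595 = 1910.
Between varve 1093 and the sediment surface there are 1910 − 1093 = 817 varves.
Excluding 10 false varves: 817 − 10 = 807.
The varve at the sediment surface is 1999 CE, so the cryptotephra horizon dates to 1999 − 807 = 1192 CE.

1192 CE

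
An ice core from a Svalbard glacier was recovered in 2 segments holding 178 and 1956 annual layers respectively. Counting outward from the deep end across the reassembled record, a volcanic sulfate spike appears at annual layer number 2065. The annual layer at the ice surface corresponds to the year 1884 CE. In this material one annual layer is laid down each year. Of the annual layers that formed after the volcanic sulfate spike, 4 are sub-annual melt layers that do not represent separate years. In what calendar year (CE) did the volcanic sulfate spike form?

Total annual layers = 178 + 1956 = 2134.
The volcanic sulfate spike sits at annual layer 2065 from the deep end, so 2134 − 2065 = 69 annual layers formed after it.
69 − 4 false = 65 true annual layers after the volcanic sulfate spike.
The annual layer at the ice surface is 1884 CE, so the volcanic sulfate spike dates to 1884 − 65 = 1819 CE.

1819 CE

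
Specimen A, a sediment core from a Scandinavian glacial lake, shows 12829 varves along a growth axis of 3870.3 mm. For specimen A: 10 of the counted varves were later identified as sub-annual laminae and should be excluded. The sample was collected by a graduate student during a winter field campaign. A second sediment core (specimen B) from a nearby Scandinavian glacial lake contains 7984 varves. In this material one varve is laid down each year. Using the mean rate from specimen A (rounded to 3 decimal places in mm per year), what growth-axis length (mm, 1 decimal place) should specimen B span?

2411.2 mm

Specimen A: adjusted count: 12829 − 10 = 12819 varves.
A: Extension rate ≈ 3870.3 / 12819 = 0.302 mm/year.
B's length ≈ 0.302 × 7984 = 2411.2 mm.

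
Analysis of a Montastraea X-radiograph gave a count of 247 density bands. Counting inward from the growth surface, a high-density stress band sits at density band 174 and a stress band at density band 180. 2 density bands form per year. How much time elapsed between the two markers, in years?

180 − 174 = 6 density bands lie between the two events.
Dividing by 2 density bands per year: 6 / 2 = 3 years.

3 years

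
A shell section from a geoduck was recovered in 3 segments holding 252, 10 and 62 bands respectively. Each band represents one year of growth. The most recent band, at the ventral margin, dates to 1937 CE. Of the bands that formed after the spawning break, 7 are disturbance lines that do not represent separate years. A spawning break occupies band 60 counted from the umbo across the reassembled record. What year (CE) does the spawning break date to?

1680 CE

Total bands = 252 + 10 + 62 = 324.
324 − 60 = 264 bands lie beyond the spawning break toward the ventral margin.
264 − 7 false = 257 true bands after the spawning break.
The band at the ventral margin is 1937 CE, so the spawning break dates to 1937 − 257 = 1680 CE.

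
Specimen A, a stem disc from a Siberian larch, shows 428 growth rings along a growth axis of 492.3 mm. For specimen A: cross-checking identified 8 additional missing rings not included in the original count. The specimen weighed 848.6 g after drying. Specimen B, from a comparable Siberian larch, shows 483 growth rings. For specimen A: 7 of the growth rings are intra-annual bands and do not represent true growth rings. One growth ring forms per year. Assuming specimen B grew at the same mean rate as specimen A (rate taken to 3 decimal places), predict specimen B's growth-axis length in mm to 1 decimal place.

Specimen A: correcting the raw count gives 428 − 7 + 8 = 429 true growth rings.
A: 492.3 mm over 429 years gives 492.3 / 429 ≈ 1.148 mm per year.
Length of B = 1.148 × 483 = 554.5 mm.

554.5 mm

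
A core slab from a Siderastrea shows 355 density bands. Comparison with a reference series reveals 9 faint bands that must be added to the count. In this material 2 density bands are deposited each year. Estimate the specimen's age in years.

Correcting the raw count gives 355 + 9 = 364 true density bands.
Dividing by 2 density bands per year: 364 / 2 = 182 years.

182 years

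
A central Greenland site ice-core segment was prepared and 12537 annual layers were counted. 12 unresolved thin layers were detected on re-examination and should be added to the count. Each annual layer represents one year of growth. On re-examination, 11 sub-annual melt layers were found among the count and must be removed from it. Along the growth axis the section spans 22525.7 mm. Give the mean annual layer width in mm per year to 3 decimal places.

1.797 mm per year

Adjusted count: 12537 − 11 + 12 = 12538 annual layers.
Extension rate ≈ 22525.7 / 12538 = 1.797 mm per year.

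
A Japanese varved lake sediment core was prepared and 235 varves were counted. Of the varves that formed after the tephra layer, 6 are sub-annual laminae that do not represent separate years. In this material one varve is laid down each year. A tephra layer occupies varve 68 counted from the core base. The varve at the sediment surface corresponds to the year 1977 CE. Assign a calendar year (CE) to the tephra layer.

1816 CE

Between varve 68 and the sediment surface there are 235 − 68 = 167 varves.
167 − 6 false = 161 true varves after the tephra layer.
Counting back 161 years from 1977 CE places the tephra layer in 1977 − 161 = 1816 CE.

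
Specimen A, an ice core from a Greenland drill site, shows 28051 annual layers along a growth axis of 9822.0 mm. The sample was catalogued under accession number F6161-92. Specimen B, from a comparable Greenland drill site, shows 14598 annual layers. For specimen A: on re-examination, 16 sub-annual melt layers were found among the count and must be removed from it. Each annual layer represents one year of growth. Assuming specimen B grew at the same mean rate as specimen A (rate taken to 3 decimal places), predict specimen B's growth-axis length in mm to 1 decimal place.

5109.3 mm

Specimen A: adjusted count: 28051 − 16 = 28035 annual layers.
A: 9822.0 mm over 28035 years gives 9822.0 / 28035 ≈ 0.350 mm/yr.
Length of B = 0.350 × 14598 = 5109.3 mm.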